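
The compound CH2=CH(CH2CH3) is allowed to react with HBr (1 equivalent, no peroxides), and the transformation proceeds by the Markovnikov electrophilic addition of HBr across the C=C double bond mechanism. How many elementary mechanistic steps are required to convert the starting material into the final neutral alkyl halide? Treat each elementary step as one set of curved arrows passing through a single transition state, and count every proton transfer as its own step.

2

Step 1: Protonation of the alkene by HBr: the π bond acts as the nucleophile and picks up H⁺, giving the more stable (Markovnikov) secondary carbocation. The H–Br bond breaks heterolytically, releasing Br⁻.
(No 1,2-shift: no single shift to an adjacent carbon would give a more stable cation.)
Step 2: Br⁻ captures the cation: a lone pair on Br⁻ fills the empty p orbital, producing the alkyl halide product.
Total: 2 elementary steps.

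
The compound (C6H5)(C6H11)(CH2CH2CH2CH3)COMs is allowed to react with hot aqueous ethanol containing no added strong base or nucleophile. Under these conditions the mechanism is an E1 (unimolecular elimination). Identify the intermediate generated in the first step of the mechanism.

Step 1: Ionisation: the C–O σ-bond cleaves heterolytically; both bonding electrons depart with MsO⁻, leaving a tertiary carbocation at the α-carbon.
After step 1 the species present is a tertiary carbocation.

tertiary carbocation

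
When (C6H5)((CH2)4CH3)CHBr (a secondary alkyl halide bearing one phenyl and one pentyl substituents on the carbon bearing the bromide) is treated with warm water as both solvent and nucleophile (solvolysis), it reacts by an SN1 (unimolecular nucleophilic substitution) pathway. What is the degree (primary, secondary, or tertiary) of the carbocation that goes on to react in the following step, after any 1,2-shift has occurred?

Step 1: Rate-determining heterolysis of the C–Br bond gives Br⁻ and a secondary carbocation.
No single 1,2-shift to an adjacent carbon would give a more-substituted cation, so no rearrangement occurs.

secondary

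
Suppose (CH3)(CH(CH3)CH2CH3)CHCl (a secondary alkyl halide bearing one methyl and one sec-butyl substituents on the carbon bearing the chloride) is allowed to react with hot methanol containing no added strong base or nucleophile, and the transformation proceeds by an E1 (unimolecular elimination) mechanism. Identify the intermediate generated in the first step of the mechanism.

secondary carbocation

Step 1: The C–Cl bond breaks with both electrons going to the chloride; Cl⁻ leaves and a secondary carbocation remains.
After step 1 the species present is a secondary carbocation.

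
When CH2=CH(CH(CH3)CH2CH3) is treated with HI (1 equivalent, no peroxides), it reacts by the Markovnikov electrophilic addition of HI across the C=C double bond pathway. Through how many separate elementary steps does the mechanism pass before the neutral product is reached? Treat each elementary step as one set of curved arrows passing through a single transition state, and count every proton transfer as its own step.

3

Step 1: Protonation of the alkene by HI: the π bond acts as the nucleophile and picks up H⁺, giving the more stable (Markovnikov) secondary carbocation. The H–I bond breaks heterolytically, releasing I⁻.
Step 2: A hydride (H with its bonding pair) migrates from the adjacent sec-butyl carbon to the cationic centre — a 1,2-hydride shift — upgrading the secondary cation to a tertiary one.
Step 3: The I⁻ anion donates a lone pair to the carbocation, forming the new C–I σ-bond and giving the neutral alkyl halide.
Total: 3 elementary steps.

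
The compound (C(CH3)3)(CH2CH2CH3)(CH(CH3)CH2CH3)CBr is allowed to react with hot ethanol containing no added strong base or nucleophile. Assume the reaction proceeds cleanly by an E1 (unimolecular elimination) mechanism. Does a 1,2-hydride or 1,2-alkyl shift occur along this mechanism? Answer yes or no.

The first-formed carbocation is tertiary.
No single 1,2-shift to an adjacent carbon would produce a more-substituted cation than the one already present, so no rearrangement occurs.

no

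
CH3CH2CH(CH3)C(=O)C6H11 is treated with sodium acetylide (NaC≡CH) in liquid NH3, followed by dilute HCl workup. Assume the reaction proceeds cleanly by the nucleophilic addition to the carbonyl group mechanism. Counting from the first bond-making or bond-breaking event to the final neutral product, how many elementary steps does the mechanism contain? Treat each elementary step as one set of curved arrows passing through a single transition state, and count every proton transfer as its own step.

Step 1: Nucleophilic addition: HC≡C⁻ adds to the carbonyl carbon, pushing the π(C=O) electron pair onto oxygen and giving a tetrahedral alkoxide.
Step 2: On dilute HCl workup the alkoxide oxygen is protonated, giving a propargyl alcohol.
Total: 2 elementary steps.

2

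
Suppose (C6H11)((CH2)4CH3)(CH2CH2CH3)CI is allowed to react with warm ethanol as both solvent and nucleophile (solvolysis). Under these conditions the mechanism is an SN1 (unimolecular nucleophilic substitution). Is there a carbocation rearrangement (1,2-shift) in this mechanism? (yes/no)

The first-formed carbocation is tertiary.
No single 1,2-shift to an adjacent carbon would produce a more-substituted cation than the one already present, so no rearrangement occurs.

no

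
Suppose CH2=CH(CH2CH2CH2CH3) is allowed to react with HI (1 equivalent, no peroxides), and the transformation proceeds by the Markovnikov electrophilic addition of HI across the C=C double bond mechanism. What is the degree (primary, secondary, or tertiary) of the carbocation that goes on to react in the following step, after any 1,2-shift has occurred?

secondary

Step 1: Protonation of the alkene by HI: the π bond acts as the nucleophile and picks up H⁺, giving the more stable (Markovnikov) secondary carbocation. The H–I bond breaks heterolytically, releasing I⁻.
No single 1,2-shift to an adjacent carbon would give a more-substituted cation, so no rearrangement occurs.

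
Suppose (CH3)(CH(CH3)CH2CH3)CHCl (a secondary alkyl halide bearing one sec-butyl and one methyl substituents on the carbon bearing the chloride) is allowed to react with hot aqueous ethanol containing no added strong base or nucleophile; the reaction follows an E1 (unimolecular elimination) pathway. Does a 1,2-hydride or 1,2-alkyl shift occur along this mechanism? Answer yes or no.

yes

The first-formed carbocation is secondary.
The adjacent sec-butyl carbon already bears 2 other carbon substituents and has a hydrogen to migrate; after a 1,2-hydride shift from that carbon the positive charge sits on a tertiary centre.
Tertiary is more stable than secondary, so the shift occurs.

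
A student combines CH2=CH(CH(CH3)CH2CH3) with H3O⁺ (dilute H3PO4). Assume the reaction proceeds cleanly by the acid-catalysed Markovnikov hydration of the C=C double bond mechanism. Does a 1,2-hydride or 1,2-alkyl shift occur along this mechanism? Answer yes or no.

The first-formed carbocation is secondary.
The adjacent sec-butyl carbon already bears 2 other carbon substituents and has a hydrogen to migrate; after a 1,2-hydride shift from that carbon the positive charge sits on a tertiary centre.
Tertiary is more stable than secondary, so the shift occurs.

yes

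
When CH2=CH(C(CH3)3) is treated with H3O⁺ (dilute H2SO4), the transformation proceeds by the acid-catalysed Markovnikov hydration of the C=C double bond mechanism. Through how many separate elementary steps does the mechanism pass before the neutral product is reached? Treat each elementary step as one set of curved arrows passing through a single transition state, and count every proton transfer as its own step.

Step 1: Protonation of the alkene by H3O⁺: the π bond acts as the nucleophile and picks up H⁺, giving the more stable (Markovnikov) secondary carbocation. H2O is released.
Step 2: A 1,2-methyl shift from the adjacent tert-butyl carbon moves the positive charge from the secondary centre to an adjacent carbon, generating a more stable tertiary carbocation.
Step 3: Nucleophilic capture of the cation by H2O produces the protonated alcohol (an oxonium ion).
Step 4: H2O removes a proton from the oxonium oxygen, regenerating H3O⁺ and giving the neutral alcohol.
Total: 4 elementary steps.

4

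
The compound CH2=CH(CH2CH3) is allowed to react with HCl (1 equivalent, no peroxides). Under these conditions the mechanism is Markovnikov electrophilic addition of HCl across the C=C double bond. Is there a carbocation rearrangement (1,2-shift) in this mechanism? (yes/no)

no

The first-formed carbocation is secondary.
No single 1,2-shift to an adjacent carbon would produce a more-substituted cation than the one already present, so no rearrangement occurs.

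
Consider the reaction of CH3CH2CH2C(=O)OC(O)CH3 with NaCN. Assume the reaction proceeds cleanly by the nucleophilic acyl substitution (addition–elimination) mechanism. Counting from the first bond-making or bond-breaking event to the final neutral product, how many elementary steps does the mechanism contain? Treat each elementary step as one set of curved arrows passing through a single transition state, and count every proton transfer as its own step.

Step 1: Nucleophilic addition of CN⁻ to the acyl carbon breaks the π(C=O) bond and yields a tetrahedral, anionic intermediate.
Step 2: Elimination step: re-formation of the carbonyl π bond drives out CH3CO2⁻, giving the new acyl compound.
Total: 2 elementary steps.

2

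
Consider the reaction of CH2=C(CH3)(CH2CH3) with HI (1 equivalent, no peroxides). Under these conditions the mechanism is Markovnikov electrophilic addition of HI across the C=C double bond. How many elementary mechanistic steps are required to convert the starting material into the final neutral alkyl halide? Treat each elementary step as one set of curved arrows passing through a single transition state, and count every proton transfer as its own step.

2

Step 1: Electrophilic addition begins with the π(C=C) electrons forming a bond to the proton of HI. Following Markovnikov's rule, the resulting cation is tertiary. The H–I bond breaks heterolytically, releasing I⁻.
(No 1,2-shift: no single shift to an adjacent carbon would give a more stable cation.)
Step 2: Nucleophilic attack by I⁻ on the carbocation completes the addition, giving R–I.
Total: 2 elementary steps.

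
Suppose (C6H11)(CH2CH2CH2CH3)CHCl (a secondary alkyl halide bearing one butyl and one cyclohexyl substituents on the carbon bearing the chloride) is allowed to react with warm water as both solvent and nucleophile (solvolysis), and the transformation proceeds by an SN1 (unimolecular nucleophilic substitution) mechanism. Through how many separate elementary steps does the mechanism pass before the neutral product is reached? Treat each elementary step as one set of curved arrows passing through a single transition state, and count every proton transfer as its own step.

4

Step 1: Rate-determining heterolysis of the C–Cl bond gives Cl⁻ and a secondary carbocation.
Step 2: A hydride (H with its bonding pair) migrates from the adjacent cyclohexyl carbon to the cationic centre — a 1,2-hydride shift — upgrading the secondary cation to a tertiary one.
Step 3: A lone pair on the oxygen of H2O attacks the carbocation, forming a new C–O σ-bond and an oxonium ion.
Step 4: Deprotonation of the oxonium oxygen by solvent water yields the neutral alcohol.
Total: 4 elementary steps.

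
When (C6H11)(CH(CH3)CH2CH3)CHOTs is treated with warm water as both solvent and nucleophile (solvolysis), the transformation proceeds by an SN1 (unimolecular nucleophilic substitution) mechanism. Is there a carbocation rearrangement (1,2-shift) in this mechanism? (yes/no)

yes

The first-formed carbocation is secondary.
The adjacent cyclohexyl carbon already bears 2 other carbon substituents and has a hydrogen to migrate; after a 1,2-hydride shift from that carbon the positive charge sits on a tertiary centre.
Tertiary is more stable than secondary, so the shift occurs.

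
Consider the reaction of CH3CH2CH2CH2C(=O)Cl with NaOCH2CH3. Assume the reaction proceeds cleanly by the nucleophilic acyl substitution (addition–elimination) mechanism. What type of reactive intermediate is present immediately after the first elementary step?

tetrahedral intermediate

Step 1: A lone pair on the O of CH3CH2O⁻ attacks the electrophilic acyl carbon; the π(C=O) electrons move onto oxygen, giving a tetrahedral intermediate.
After step 1 the species present is a tetrahedral intermediate.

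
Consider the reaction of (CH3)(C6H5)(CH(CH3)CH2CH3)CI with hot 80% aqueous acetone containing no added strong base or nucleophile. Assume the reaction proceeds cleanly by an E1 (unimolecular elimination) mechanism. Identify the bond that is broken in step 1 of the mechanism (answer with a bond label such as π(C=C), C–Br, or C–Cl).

C–I

Step 1: Unassisted departure of I⁻ (taking the C–I bonding pair) generates a tertiary carbocation.
The bond broken in this step is the C–I bond.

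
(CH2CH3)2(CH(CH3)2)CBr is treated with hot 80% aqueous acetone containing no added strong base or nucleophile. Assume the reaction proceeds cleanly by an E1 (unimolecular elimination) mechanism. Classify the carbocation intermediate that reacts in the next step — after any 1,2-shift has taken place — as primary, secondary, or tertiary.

tertiary

Step 1: Ionisation: the C–Br σ-bond cleaves heterolytically; both bonding electrons depart with Br⁻, leaving a tertiary carbocation at the α-carbon.
No single 1,2-shift to an adjacent carbon would give a more-substituted cation, so no rearrangement occurs.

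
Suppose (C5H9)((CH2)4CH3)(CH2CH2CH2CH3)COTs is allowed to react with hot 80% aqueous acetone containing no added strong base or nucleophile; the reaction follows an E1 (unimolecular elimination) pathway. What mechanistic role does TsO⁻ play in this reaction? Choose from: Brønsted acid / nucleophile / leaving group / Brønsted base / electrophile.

leaving group

Step 1: Unassisted departure of TsO⁻ (taking the C–O bonding pair) generates a tertiary carbocation.
TsO⁻ departs with both electrons of the breaking σ-bond — that is the definition of a leaving group.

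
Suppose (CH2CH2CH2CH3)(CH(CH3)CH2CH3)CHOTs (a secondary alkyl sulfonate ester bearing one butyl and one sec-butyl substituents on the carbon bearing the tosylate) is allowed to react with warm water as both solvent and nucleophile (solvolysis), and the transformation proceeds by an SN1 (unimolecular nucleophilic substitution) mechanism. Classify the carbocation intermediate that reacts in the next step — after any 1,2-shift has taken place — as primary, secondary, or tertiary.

tertiary

Step 1: The C–O bond breaks with both electrons going to the tosylate; TsO⁻ leaves and a secondary carbocation remains.
Step 2: A 1,2-hydride shift from the adjacent sec-butyl carbon moves the positive charge from the secondary centre to an adjacent carbon, generating a more stable tertiary carbocation.
The cation rearranges from secondary to tertiary via a 1,2-hydride shift from the adjacent sec-butyl carbon; the tertiary cation is what reacts next.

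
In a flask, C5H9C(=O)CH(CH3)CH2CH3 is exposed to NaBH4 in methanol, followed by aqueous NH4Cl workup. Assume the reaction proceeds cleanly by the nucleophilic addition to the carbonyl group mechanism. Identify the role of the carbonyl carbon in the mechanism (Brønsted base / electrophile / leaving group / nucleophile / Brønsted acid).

electrophile

Step 1: H⁻ (delivered from BH4⁻) attacks the sp² carbonyl carbon; the C=O π bond breaks and the electrons end up as a lone pair on the alkoxide oxygen of the tetrahedral intermediate.
The carbonyl carbon accepts an electron pair into an empty or π* orbital — it is the electrophile.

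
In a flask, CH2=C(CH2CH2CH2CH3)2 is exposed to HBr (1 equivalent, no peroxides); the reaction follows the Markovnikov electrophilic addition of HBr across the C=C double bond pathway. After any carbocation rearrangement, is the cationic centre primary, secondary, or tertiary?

tertiary

Step 1: Electrophilic addition begins with the π(C=C) electrons forming a bond to the proton of HBr. Following Markovnikov's rule, the resulting cation is tertiary. The H–Br bond breaks heterolytically, releasing Br⁻.
No single 1,2-shift to an adjacent carbon would give a more-substituted cation, so no rearrangement occurs.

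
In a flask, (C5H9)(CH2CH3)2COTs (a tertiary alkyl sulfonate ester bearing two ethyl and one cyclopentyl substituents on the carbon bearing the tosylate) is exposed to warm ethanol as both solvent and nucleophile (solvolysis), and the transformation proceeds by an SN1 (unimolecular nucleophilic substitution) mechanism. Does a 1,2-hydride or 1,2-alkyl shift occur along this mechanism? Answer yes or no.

The first-formed carbocation is tertiary.
No single 1,2-shift to an adjacent carbon would produce a more-substituted cation than the one already present, so no rearrangement occurs.

no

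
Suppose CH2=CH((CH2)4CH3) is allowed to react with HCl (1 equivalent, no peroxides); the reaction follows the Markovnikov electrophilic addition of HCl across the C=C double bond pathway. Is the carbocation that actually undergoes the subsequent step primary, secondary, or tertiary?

Step 1: The π electrons of the C=C bond attack a proton of HCl; Markovnikov addition places the new C–H on the less-substituted alkene carbon, so the positive charge ends up on the more-substituted carbon — a secondary carbocation. The H–Cl bond breaks heterolytically, releasing Cl⁻.
No single 1,2-shift to an adjacent carbon would give a more-substituted cation, so no rearrangement occurs.

secondary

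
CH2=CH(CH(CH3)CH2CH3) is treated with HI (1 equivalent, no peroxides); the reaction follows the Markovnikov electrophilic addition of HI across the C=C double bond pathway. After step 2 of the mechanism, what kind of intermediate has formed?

Step 1: Protonation of the alkene by HI: the π bond acts as the nucleophile and picks up H⁺, giving the more stable (Markovnikov) secondary carbocation. The H–I bond breaks heterolytically, releasing I⁻.
Step 2: Carbocation rearrangement: a 1,2-hydride shift from the adjacent sec-butyl carbon converts the initially-formed secondary cation into the more stable tertiary cation.
After step 2 the species present is a tertiary carbocation.

tertiary carbocation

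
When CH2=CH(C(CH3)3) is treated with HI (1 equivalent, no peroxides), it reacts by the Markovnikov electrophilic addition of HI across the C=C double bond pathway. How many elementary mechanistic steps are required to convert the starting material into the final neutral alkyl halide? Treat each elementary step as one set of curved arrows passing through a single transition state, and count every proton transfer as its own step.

3

Step 1: Electrophilic addition begins with the π(C=C) electrons forming a bond to the proton of HI. Following Markovnikov's rule, the resulting cation is secondary. The H–I bond breaks heterolytically, releasing I⁻.
Step 2: Carbocation rearrangement: a 1,2-methyl shift from the adjacent tert-butyl carbon converts the initially-formed secondary cation into the more stable tertiary cation.
Step 3: I⁻ captures the cation: a lone pair on I⁻ fills the empty p orbital, producing the alkyl halide product.
Total: 3 elementary steps.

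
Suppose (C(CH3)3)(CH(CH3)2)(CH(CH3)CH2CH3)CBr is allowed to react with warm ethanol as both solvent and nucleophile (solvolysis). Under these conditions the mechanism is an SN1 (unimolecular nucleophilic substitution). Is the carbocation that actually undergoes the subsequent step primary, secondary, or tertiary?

Step 1: Ionisation: the C–Br σ-bond cleaves heterolytically; both bonding electrons depart with Br⁻, leaving a tertiary carbocation at the α-carbon.
No single 1,2-shift to an adjacent carbon would give a more-substituted cation, so no rearrangement occurs.

tertiary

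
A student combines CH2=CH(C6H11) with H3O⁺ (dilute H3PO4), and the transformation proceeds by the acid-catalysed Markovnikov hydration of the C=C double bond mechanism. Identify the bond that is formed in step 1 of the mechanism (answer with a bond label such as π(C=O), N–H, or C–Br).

Step 1: Protonation of the alkene by H3O⁺: the π bond acts as the nucleophile and picks up H⁺, giving the more stable (Markovnikov) secondary carbocation. H2O is released.
The bond formed in this step is the C–H bond.

C–H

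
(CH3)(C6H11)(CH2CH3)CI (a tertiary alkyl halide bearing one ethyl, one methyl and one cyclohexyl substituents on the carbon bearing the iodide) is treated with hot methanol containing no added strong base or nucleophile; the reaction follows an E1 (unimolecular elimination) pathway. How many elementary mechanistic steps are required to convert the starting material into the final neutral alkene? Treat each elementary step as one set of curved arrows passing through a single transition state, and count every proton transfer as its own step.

2

Step 1: Ionisation: the C–I σ-bond cleaves heterolytically; both bonding electrons depart with I⁻, leaving a tertiary carbocation at the α-carbon.
(No 1,2-shift: no single shift to an adjacent carbon would give a more stable cation.)
Step 2: A weak base (a methanol molecule from the solvent) removes a proton from a carbon adjacent to the cationic centre; the electrons of that C–H bond become the new π(C=C) bond, giving the alkene.
Total: 2 elementary steps.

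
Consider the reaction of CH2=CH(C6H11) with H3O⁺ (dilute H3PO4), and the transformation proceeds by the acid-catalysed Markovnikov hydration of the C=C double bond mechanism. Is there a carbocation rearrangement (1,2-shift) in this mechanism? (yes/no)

yes

The first-formed carbocation is secondary.
The adjacent cyclohexyl carbon already bears 2 other carbon substituents and has a hydrogen to migrate; after a 1,2-hydride shift from that carbon the positive charge sits on a tertiary centre.
Tertiary is more stable than secondary, so the shift occurs.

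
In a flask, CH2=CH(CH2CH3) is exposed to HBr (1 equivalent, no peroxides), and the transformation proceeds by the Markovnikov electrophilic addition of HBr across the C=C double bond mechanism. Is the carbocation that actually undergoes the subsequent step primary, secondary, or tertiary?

Step 1: The π electrons of the C=C bond attack a proton of HBr; Markovnikov addition places the new C–H on the less-substituted alkene carbon, so the positive charge ends up on the more-substituted carbon — a secondary carbocation. The H–Br bond breaks heterolytically, releasing Br⁻.
No single 1,2-shift to an adjacent carbon would give a more-substituted cation, so no rearrangement occurs.

secondary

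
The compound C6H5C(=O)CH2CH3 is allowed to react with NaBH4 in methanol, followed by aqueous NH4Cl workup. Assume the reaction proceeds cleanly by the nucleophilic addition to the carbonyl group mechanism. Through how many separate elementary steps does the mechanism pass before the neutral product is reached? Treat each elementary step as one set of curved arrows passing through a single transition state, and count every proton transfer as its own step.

2

Step 1: A lone pair / filled orbital on H⁻ (delivered from BH4⁻) attacks the electrophilic carbonyl carbon; the π(C=O) electrons shift onto oxygen, producing a tetrahedral alkoxide intermediate.
Step 2: Protonation of the alkoxide by aqueous NH4Cl workup furnishes an alcohol.
Total: 2 elementary steps.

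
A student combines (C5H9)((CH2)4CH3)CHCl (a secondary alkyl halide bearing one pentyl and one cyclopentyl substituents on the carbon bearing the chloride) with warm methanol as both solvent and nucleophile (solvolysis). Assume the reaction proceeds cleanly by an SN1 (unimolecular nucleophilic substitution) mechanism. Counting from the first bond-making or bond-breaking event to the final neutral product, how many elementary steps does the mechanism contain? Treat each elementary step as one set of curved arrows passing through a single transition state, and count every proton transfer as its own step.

4

Step 1: Unassisted departure of Cl⁻ (taking the C–Cl bonding pair) generates a secondary carbocation.
Step 2: Carbocation rearrangement: a 1,2-hydride shift from the adjacent cyclopentyl carbon converts the initially-formed secondary cation into the more stable tertiary cation.
Step 3: Nucleophilic capture: the oxygen of CH3OH bonds to the cationic carbon, producing an oxonium-ion intermediate.
Step 4: Deprotonation of the oxonium oxygen by solvent methanol yields the neutral ether.
Total: 4 elementary steps.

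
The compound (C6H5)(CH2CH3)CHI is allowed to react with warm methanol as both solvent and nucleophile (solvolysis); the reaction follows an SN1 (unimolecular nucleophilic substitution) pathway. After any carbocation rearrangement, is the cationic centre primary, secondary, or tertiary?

Step 1: Unassisted departure of I⁻ (taking the C–I bonding pair) generates a secondary carbocation.
No single 1,2-shift to an adjacent carbon would give a more-substituted cation, so no rearrangement occurs.

secondary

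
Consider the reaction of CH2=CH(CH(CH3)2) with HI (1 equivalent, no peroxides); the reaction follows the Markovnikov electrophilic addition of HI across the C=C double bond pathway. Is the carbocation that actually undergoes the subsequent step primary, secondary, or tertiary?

Step 1: Protonation of the alkene by HI: the π bond acts as the nucleophile and picks up H⁺, giving the more stable (Markovnikov) secondary carbocation. The H–I bond breaks heterolytically, releasing I⁻.
Step 2: A 1,2-hydride shift from the adjacent isopropyl carbon moves the positive charge from the secondary centre to an adjacent carbon, generating a more stable tertiary carbocation.
The cation rearranges from secondary to tertiary via a 1,2-hydride shift from the adjacent isopropyl carbon; the tertiary cation is what reacts next.

tertiary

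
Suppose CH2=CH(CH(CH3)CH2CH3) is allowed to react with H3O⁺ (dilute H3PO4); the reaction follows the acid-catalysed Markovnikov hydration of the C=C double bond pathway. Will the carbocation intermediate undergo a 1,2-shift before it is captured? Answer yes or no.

The first-formed carbocation is secondary.
The adjacent sec-butyl carbon already bears 2 other carbon substituents and has a hydrogen to migrate; after a 1,2-hydride shift from that carbon the positive charge sits on a tertiary centre.
Tertiary is more stable than secondary, so the shift occurs.

yes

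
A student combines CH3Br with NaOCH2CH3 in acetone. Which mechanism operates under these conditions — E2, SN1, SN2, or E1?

SN2

Conditions: a methyl substrate with a strong nucleophile in the polar aprotic solvent acetone.
These conditions are the textbook signature of the SN2 pathway.
An unhindered substrate with a strong nucleophile in a polar aprotic solvent favours one-step backside displacement.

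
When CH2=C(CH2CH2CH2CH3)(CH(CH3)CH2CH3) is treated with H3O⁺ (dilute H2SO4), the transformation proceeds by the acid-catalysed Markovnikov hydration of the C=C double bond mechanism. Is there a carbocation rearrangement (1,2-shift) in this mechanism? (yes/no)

no

The first-formed carbocation is tertiary.
No single 1,2-shift to an adjacent carbon would produce a more-substituted cation than the one already present, so no rearrangement occurs.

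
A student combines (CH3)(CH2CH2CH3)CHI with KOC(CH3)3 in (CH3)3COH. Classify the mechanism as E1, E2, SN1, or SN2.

E2

Conditions: a strong/bulky base with a secondary substrate bearing a β-hydrogen.
These conditions are the textbook signature of the E2 pathway.
A strong (often hindered) base removes a β-H in concert with loss of the leaving group — bimolecular elimination.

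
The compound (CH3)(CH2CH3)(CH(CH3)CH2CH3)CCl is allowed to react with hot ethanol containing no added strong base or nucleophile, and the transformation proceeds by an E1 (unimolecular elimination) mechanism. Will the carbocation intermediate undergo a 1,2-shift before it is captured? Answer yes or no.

The first-formed carbocation is tertiary.
No single 1,2-shift to an adjacent carbon would produce a more-substituted cation than the one already present, so no rearrangement occurs.

no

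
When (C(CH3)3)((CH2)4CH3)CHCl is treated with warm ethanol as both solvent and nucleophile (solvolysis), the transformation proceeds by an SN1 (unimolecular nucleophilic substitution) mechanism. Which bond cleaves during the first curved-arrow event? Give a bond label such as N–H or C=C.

C–Cl

Step 1: Rate-determining heterolysis of the C–Cl bond gives Cl⁻ and a secondary carbocation.
The bond broken in this step is the C–Cl bond.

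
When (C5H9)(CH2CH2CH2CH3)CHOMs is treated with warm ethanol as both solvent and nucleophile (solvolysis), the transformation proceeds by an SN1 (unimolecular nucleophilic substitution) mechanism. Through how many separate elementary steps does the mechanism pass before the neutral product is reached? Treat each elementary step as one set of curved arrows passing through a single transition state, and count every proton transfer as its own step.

Step 1: Ionisation: the C–O σ-bond cleaves heterolytically; both bonding electrons depart with MsO⁻, leaving a secondary carbocation at the α-carbon.
Step 2: A 1,2-hydride shift from the adjacent cyclopentyl carbon moves the positive charge from the secondary centre to an adjacent carbon, generating a more stable tertiary carbocation.
Step 3: A lone pair on the oxygen of CH3CH2OH attacks the carbocation, forming a new C–O σ-bond and an oxonium ion.
Step 4: Deprotonation of the oxonium oxygen by solvent ethanol yields the neutral ether.
Total: 4 elementary steps.

4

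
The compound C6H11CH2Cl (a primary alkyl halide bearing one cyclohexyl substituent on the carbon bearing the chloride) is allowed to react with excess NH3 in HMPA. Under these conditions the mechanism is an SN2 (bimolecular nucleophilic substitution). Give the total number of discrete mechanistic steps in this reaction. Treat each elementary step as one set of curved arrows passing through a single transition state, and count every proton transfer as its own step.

2

Step 1: A lone pair on the N of NH3 attacks the α-carbon from the back side while the C–Cl bond breaks; both bonding electrons leave with Cl⁻. The product of this concerted step is an alkylammonium ion.
Step 2: A second equivalent of NH3 removes a proton from the N, giving the neutral product.
Total: 2 elementary steps.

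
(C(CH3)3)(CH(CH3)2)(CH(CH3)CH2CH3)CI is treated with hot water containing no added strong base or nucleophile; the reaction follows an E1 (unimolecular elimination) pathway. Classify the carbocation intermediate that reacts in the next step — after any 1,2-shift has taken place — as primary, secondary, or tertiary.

tertiary

Step 1: Unassisted departure of I⁻ (taking the C–I bonding pair) generates a tertiary carbocation.
No single 1,2-shift to an adjacent carbon would give a more-substituted cation, so no rearrangement occurs.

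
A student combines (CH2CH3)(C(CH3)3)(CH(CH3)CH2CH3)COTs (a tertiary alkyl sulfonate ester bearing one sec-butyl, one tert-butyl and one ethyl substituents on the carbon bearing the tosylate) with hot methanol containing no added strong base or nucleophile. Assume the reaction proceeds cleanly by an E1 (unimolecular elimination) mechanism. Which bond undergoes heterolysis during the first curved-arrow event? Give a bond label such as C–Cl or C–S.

C–O

Step 1: Ionisation: the C–O σ-bond cleaves heterolytically; both bonding electrons depart with TsO⁻, leaving a tertiary carbocation at the α-carbon.
The bond broken in this step is the C–O bond.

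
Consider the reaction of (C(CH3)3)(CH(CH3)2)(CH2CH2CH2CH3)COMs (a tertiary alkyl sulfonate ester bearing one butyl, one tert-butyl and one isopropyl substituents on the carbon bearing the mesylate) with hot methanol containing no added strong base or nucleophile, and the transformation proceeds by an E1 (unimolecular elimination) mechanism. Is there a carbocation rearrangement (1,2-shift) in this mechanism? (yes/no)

no

The first-formed carbocation is tertiary.
No single 1,2-shift to an adjacent carbon would produce a more-substituted cation than the one already present, so no rearrangement occurs.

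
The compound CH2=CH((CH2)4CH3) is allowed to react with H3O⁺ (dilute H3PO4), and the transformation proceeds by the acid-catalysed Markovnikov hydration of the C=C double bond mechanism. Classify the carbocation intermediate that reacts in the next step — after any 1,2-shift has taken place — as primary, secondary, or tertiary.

secondary

Step 1: Electrophilic addition begins with the π(C=C) electrons forming a bond to the proton of H3O⁺. Following Markovnikov's rule, the resulting cation is secondary. H2O is released.
No single 1,2-shift to an adjacent carbon would give a more-substituted cation, so no rearrangement occurs.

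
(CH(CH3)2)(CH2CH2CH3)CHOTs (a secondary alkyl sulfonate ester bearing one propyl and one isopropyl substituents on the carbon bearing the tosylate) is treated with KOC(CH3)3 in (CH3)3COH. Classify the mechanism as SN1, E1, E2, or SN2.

Conditions: a strong/bulky base with a secondary substrate bearing a β-hydrogen.
These conditions are the textbook signature of the E2 pathway.
A strong (often hindered) base removes a β-H in concert with loss of the leaving group — bimolecular elimination.

E2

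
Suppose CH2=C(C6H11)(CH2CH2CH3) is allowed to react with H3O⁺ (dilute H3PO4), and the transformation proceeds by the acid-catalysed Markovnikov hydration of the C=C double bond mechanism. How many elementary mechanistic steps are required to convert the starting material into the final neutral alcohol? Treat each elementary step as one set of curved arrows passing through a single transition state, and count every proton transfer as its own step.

Step 1: Protonation of the alkene by H3O⁺: the π bond acts as the nucleophile and picks up H⁺, giving the more stable (Markovnikov) tertiary carbocation. H2O is released.
(No 1,2-shift: no single shift to an adjacent carbon would give a more stable cation.)
Step 2: A lone pair on the oxygen of H2O attacks the carbocation, forming a C–O bond and an oxonium ion (a protonated alcohol).
Step 3: Proton transfer from the O–H of the oxonium ion to H2O completes the catalytic cycle and yields the alcohol.
Total: 3 elementary steps.

3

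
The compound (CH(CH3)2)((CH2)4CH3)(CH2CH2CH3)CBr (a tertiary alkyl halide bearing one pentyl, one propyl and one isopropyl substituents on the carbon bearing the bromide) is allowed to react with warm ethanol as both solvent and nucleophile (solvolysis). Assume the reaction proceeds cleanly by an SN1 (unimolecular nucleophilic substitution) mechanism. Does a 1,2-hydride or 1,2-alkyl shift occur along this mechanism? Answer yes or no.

The first-formed carbocation is tertiary.
No single 1,2-shift to an adjacent carbon would produce a more-substituted cation than the one already present, so no rearrangement occurs.

no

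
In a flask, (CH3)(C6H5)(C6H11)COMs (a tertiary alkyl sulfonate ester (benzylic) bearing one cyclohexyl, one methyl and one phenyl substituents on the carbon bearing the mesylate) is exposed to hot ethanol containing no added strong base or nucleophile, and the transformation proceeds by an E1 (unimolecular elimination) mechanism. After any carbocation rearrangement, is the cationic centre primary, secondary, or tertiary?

tertiary

Step 1: The C–O bond breaks with both electrons going to the mesylate; MsO⁻ leaves and a tertiary carbocation remains.
No single 1,2-shift to an adjacent carbon would give a more-substituted cation, so no rearrangement occurs.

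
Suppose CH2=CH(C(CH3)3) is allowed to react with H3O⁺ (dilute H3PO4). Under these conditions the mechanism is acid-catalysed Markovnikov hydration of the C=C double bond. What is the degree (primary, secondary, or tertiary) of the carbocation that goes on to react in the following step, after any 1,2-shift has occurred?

tertiary

Step 1: Protonation of the alkene by H3O⁺: the π bond acts as the nucleophile and picks up H⁺, giving the more stable (Markovnikov) secondary carbocation. H2O is released.
Step 2: A methyl group with its bonding pair migrates from the adjacent tert-butyl carbon to the cationic centre — a 1,2-methyl shift — upgrading the secondary cation to a tertiary one.
The cation rearranges from secondary to tertiary via a 1,2-methyl shift from the adjacent tert-butyl carbon; the tertiary cation is what reacts next.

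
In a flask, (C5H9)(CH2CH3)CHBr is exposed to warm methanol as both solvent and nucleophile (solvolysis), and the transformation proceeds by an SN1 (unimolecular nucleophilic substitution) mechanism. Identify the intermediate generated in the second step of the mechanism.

tertiary carbocation

Step 1: Rate-determining heterolysis of the C–Br bond gives Br⁻ and a secondary carbocation.
Step 2: Carbocation rearrangement: a 1,2-hydride shift from the adjacent cyclopentyl carbon converts the initially-formed secondary cation into the more stable tertiary cation.
After step 2 the species present is a tertiary carbocation.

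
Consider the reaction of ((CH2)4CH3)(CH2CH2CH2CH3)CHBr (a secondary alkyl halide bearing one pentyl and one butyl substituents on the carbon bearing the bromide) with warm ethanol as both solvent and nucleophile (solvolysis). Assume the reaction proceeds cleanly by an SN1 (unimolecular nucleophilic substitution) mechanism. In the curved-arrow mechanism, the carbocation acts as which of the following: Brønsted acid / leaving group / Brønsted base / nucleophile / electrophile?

electrophile

Step 2: A lone pair on the oxygen of CH3CH2OH attacks the carbocation, forming a new C–O σ-bond and an oxonium ion.
The carbocation accepts an electron pair into an empty or π* orbital — it is the electrophile.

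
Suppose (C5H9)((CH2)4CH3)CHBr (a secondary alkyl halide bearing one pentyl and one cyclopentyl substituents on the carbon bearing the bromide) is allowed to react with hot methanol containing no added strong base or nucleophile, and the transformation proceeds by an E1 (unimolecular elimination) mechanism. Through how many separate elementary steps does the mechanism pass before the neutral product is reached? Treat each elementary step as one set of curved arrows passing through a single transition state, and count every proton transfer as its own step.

Step 1: Unassisted departure of Br⁻ (taking the C–Br bonding pair) generates a secondary carbocation.
Step 2: A hydride (H with its bonding pair) migrates from the adjacent cyclopentyl carbon to the cationic centre — a 1,2-hydride shift — upgrading the secondary cation to a tertiary one.
Step 3: A weak base (a methanol molecule from the solvent) removes a proton from a carbon adjacent to the cationic centre; the electrons of that C–H bond become the new π(C=C) bond, giving the alkene.
Total: 3 elementary steps.

3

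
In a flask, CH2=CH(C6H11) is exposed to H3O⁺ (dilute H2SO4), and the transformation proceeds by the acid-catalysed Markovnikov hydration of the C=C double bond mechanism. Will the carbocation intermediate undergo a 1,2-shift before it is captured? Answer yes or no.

yes

The first-formed carbocation is secondary.
The adjacent cyclohexyl carbon already bears 2 other carbon substituents and has a hydrogen to migrate; after a 1,2-hydride shift from that carbon the positive charge sits on a tertiary centre.
Tertiary is more stable than secondary, so the shift occurs.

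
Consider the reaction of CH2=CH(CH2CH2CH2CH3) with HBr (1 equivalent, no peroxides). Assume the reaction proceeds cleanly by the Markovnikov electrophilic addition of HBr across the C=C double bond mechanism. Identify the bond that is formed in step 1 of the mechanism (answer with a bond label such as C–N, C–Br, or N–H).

C–H

Step 1: Protonation of the alkene by HBr: the π bond acts as the nucleophile and picks up H⁺, giving the more stable (Markovnikov) secondary carbocation. The H–Br bond breaks heterolytically, releasing Br⁻.
The bond formed in this step is the C–H bond.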